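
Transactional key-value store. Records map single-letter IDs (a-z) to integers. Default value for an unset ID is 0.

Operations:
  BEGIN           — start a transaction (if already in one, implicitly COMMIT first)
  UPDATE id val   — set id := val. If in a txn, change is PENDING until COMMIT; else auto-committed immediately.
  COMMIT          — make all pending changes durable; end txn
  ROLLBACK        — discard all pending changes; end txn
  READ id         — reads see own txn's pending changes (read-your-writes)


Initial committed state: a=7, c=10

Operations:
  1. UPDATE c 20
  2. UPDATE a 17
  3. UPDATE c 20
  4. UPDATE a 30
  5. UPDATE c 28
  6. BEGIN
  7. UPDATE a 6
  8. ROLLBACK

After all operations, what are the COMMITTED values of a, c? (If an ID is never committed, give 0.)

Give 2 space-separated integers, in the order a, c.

Answer: 30 28

Derivation:
Initial committed: {a=7, c=10}
Op 1: UPDATE c=20 (auto-commit; committed c=20)
Op 2: UPDATE a=17 (auto-commit; committed a=17)
Op 3: UPDATE c=20 (auto-commit; committed c=20)
Op 4: UPDATE a=30 (auto-commit; committed a=30)
Op 5: UPDATE c=28 (auto-commit; committed c=28)
Op 6: BEGIN: in_txn=True, pending={}
Op 7: UPDATE a=6 (pending; pending now {a=6})
Op 8: ROLLBACK: discarded pending ['a']; in_txn=False
Final committed: {a=30, c=28}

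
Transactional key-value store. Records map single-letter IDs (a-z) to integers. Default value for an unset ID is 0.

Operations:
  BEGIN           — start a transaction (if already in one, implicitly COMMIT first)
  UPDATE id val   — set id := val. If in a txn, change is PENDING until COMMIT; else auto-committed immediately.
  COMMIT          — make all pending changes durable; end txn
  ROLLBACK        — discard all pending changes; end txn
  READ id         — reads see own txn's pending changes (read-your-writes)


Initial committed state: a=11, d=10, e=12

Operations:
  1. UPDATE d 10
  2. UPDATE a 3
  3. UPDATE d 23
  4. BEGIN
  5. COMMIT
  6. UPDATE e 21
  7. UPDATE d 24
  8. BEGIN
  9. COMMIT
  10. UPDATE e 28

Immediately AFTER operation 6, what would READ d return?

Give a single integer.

Answer: 23

Derivation:
Initial committed: {a=11, d=10, e=12}
Op 1: UPDATE d=10 (auto-commit; committed d=10)
Op 2: UPDATE a=3 (auto-commit; committed a=3)
Op 3: UPDATE d=23 (auto-commit; committed d=23)
Op 4: BEGIN: in_txn=True, pending={}
Op 5: COMMIT: merged [] into committed; committed now {a=3, d=23, e=12}
Op 6: UPDATE e=21 (auto-commit; committed e=21)
After op 6: visible(d) = 23 (pending={}, committed={a=3, d=23, e=21})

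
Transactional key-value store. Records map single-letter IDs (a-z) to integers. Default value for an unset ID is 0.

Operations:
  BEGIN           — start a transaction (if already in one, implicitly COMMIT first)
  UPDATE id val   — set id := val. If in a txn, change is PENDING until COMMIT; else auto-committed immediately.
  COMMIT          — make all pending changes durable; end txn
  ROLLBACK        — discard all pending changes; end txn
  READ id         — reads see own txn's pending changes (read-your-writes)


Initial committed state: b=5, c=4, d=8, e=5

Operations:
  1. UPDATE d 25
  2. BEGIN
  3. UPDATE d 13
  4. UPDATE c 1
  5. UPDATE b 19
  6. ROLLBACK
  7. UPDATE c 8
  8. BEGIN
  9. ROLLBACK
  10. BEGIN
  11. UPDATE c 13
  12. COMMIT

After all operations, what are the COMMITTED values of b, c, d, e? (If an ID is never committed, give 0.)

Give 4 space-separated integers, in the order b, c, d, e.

Answer: 5 13 25 5

Derivation:
Initial committed: {b=5, c=4, d=8, e=5}
Op 1: UPDATE d=25 (auto-commit; committed d=25)
Op 2: BEGIN: in_txn=True, pending={}
Op 3: UPDATE d=13 (pending; pending now {d=13})
Op 4: UPDATE c=1 (pending; pending now {c=1, d=13})
Op 5: UPDATE b=19 (pending; pending now {b=19, c=1, d=13})
Op 6: ROLLBACK: discarded pending ['b', 'c', 'd']; in_txn=False
Op 7: UPDATE c=8 (auto-commit; committed c=8)
Op 8: BEGIN: in_txn=True, pending={}
Op 9: ROLLBACK: discarded pending []; in_txn=False
Op 10: BEGIN: in_txn=True, pending={}
Op 11: UPDATE c=13 (pending; pending now {c=13})
Op 12: COMMIT: merged ['c'] into committed; committed now {b=5, c=13, d=25, e=5}
Final committed: {b=5, c=13, d=25, e=5}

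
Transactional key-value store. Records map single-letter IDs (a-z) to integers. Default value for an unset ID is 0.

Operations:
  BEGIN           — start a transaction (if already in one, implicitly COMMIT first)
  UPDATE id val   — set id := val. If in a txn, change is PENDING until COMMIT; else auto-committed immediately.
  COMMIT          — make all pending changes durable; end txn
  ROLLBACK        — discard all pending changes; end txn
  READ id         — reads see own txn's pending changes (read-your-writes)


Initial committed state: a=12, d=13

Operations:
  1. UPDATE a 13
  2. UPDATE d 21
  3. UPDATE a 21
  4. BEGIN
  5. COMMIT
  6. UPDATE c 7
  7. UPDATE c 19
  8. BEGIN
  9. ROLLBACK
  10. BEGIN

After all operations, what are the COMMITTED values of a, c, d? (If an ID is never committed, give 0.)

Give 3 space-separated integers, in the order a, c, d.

Initial committed: {a=12, d=13}
Op 1: UPDATE a=13 (auto-commit; committed a=13)
Op 2: UPDATE d=21 (auto-commit; committed d=21)
Op 3: UPDATE a=21 (auto-commit; committed a=21)
Op 4: BEGIN: in_txn=True, pending={}
Op 5: COMMIT: merged [] into committed; committed now {a=21, d=21}
Op 6: UPDATE c=7 (auto-commit; committed c=7)
Op 7: UPDATE c=19 (auto-commit; committed c=19)
Op 8: BEGIN: in_txn=True, pending={}
Op 9: ROLLBACK: discarded pending []; in_txn=False
Op 10: BEGIN: in_txn=True, pending={}
Final committed: {a=21, c=19, d=21}

Answer: 21 19 21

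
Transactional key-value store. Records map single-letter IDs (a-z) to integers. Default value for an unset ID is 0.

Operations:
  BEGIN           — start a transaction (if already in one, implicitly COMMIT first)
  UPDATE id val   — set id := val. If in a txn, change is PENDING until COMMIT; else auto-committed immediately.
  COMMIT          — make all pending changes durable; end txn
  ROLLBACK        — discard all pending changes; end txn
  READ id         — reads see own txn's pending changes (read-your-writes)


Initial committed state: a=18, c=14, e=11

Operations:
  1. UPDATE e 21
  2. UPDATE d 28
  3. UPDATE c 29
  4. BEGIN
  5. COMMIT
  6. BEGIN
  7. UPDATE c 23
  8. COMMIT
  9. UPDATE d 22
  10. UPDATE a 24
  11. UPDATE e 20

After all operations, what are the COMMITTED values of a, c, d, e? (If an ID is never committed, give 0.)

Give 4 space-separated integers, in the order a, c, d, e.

Initial committed: {a=18, c=14, e=11}
Op 1: UPDATE e=21 (auto-commit; committed e=21)
Op 2: UPDATE d=28 (auto-commit; committed d=28)
Op 3: UPDATE c=29 (auto-commit; committed c=29)
Op 4: BEGIN: in_txn=True, pending={}
Op 5: COMMIT: merged [] into committed; committed now {a=18, c=29, d=28, e=21}
Op 6: BEGIN: in_txn=True, pending={}
Op 7: UPDATE c=23 (pending; pending now {c=23})
Op 8: COMMIT: merged ['c'] into committed; committed now {a=18, c=23, d=28, e=21}
Op 9: UPDATE d=22 (auto-commit; committed d=22)
Op 10: UPDATE a=24 (auto-commit; committed a=24)
Op 11: UPDATE e=20 (auto-commit; committed e=20)
Final committed: {a=24, c=23, d=22, e=20}

Answer: 24 23 22 20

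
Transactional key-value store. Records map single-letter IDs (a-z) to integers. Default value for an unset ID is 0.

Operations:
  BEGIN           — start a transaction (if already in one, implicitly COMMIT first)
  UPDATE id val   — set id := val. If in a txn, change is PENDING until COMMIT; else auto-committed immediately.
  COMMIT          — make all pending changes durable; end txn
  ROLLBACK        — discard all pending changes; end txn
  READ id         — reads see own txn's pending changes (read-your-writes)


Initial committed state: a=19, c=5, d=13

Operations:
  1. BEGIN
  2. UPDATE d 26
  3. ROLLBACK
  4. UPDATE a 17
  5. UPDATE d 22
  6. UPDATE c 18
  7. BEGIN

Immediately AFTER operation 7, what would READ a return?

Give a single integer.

Initial committed: {a=19, c=5, d=13}
Op 1: BEGIN: in_txn=True, pending={}
Op 2: UPDATE d=26 (pending; pending now {d=26})
Op 3: ROLLBACK: discarded pending ['d']; in_txn=False
Op 4: UPDATE a=17 (auto-commit; committed a=17)
Op 5: UPDATE d=22 (auto-commit; committed d=22)
Op 6: UPDATE c=18 (auto-commit; committed c=18)
Op 7: BEGIN: in_txn=True, pending={}
After op 7: visible(a) = 17 (pending={}, committed={a=17, c=18, d=22})

Answer: 17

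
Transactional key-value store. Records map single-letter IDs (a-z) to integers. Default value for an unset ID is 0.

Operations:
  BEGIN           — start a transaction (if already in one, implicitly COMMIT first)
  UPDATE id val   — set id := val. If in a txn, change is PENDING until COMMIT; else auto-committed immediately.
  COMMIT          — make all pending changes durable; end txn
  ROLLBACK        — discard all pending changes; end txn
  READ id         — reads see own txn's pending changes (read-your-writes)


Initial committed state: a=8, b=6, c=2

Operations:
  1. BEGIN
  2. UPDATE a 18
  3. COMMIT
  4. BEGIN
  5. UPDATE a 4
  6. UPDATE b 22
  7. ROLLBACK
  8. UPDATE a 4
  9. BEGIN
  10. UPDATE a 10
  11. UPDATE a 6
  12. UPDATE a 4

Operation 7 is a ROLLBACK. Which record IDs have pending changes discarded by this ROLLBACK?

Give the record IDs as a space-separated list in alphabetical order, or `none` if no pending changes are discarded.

Answer: a b

Derivation:
Initial committed: {a=8, b=6, c=2}
Op 1: BEGIN: in_txn=True, pending={}
Op 2: UPDATE a=18 (pending; pending now {a=18})
Op 3: COMMIT: merged ['a'] into committed; committed now {a=18, b=6, c=2}
Op 4: BEGIN: in_txn=True, pending={}
Op 5: UPDATE a=4 (pending; pending now {a=4})
Op 6: UPDATE b=22 (pending; pending now {a=4, b=22})
Op 7: ROLLBACK: discarded pending ['a', 'b']; in_txn=False
Op 8: UPDATE a=4 (auto-commit; committed a=4)
Op 9: BEGIN: in_txn=True, pending={}
Op 10: UPDATE a=10 (pending; pending now {a=10})
Op 11: UPDATE a=6 (pending; pending now {a=6})
Op 12: UPDATE a=4 (pending; pending now {a=4})
ROLLBACK at op 7 discards: ['a', 'b']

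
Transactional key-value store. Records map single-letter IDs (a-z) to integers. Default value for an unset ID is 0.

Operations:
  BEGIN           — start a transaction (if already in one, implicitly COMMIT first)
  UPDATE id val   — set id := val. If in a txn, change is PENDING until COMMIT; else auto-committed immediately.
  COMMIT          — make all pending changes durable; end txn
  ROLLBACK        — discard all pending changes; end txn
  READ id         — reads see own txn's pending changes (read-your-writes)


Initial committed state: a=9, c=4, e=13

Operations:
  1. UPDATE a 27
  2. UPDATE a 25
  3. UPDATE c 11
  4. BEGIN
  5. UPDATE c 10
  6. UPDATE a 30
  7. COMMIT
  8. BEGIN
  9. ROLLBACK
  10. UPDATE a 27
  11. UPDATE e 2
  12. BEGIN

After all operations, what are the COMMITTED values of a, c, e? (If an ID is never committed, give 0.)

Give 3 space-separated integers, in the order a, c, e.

Initial committed: {a=9, c=4, e=13}
Op 1: UPDATE a=27 (auto-commit; committed a=27)
Op 2: UPDATE a=25 (auto-commit; committed a=25)
Op 3: UPDATE c=11 (auto-commit; committed c=11)
Op 4: BEGIN: in_txn=True, pending={}
Op 5: UPDATE c=10 (pending; pending now {c=10})
Op 6: UPDATE a=30 (pending; pending now {a=30, c=10})
Op 7: COMMIT: merged ['a', 'c'] into committed; committed now {a=30, c=10, e=13}
Op 8: BEGIN: in_txn=True, pending={}
Op 9: ROLLBACK: discarded pending []; in_txn=False
Op 10: UPDATE a=27 (auto-commit; committed a=27)
Op 11: UPDATE e=2 (auto-commit; committed e=2)
Op 12: BEGIN: in_txn=True, pending={}
Final committed: {a=27, c=10, e=2}

Answer: 27 10 2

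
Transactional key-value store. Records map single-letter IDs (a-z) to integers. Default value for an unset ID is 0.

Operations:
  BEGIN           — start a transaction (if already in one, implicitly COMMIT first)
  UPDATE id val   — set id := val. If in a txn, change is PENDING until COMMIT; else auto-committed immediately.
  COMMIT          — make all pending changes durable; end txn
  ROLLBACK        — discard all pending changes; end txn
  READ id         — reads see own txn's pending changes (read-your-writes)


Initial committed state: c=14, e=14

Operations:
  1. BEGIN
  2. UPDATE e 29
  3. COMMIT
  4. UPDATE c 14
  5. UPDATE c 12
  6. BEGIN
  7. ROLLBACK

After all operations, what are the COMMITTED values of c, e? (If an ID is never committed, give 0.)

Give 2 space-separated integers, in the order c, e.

Initial committed: {c=14, e=14}
Op 1: BEGIN: in_txn=True, pending={}
Op 2: UPDATE e=29 (pending; pending now {e=29})
Op 3: COMMIT: merged ['e'] into committed; committed now {c=14, e=29}
Op 4: UPDATE c=14 (auto-commit; committed c=14)
Op 5: UPDATE c=12 (auto-commit; committed c=12)
Op 6: BEGIN: in_txn=True, pending={}
Op 7: ROLLBACK: discarded pending []; in_txn=False
Final committed: {c=12, e=29}

Answer: 12 29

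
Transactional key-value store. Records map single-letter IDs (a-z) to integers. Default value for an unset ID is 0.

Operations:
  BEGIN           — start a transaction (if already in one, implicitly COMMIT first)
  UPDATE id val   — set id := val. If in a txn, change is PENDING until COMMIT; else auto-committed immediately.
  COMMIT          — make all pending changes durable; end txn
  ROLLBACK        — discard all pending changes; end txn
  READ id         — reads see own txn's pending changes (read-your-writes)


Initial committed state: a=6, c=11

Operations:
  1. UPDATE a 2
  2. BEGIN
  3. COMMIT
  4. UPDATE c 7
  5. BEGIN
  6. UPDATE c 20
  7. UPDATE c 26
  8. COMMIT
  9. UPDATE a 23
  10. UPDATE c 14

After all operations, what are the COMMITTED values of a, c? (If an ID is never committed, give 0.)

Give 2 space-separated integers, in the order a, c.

Initial committed: {a=6, c=11}
Op 1: UPDATE a=2 (auto-commit; committed a=2)
Op 2: BEGIN: in_txn=True, pending={}
Op 3: COMMIT: merged [] into committed; committed now {a=2, c=11}
Op 4: UPDATE c=7 (auto-commit; committed c=7)
Op 5: BEGIN: in_txn=True, pending={}
Op 6: UPDATE c=20 (pending; pending now {c=20})
Op 7: UPDATE c=26 (pending; pending now {c=26})
Op 8: COMMIT: merged ['c'] into committed; committed now {a=2, c=26}
Op 9: UPDATE a=23 (auto-commit; committed a=23)
Op 10: UPDATE c=14 (auto-commit; committed c=14)
Final committed: {a=23, c=14}

Answer: 23 14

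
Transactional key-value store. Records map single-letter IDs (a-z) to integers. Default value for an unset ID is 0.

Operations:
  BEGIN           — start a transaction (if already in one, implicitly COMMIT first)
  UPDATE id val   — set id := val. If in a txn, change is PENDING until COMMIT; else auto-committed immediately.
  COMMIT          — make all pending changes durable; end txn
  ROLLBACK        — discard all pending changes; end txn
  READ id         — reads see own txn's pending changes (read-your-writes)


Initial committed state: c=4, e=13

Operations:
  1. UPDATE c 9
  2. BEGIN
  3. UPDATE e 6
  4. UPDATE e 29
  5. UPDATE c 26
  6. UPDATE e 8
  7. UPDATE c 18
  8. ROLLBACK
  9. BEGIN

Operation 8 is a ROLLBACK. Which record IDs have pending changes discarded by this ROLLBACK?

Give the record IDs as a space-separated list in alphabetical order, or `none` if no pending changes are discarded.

Answer: c e

Derivation:
Initial committed: {c=4, e=13}
Op 1: UPDATE c=9 (auto-commit; committed c=9)
Op 2: BEGIN: in_txn=True, pending={}
Op 3: UPDATE e=6 (pending; pending now {e=6})
Op 4: UPDATE e=29 (pending; pending now {e=29})
Op 5: UPDATE c=26 (pending; pending now {c=26, e=29})
Op 6: UPDATE e=8 (pending; pending now {c=26, e=8})
Op 7: UPDATE c=18 (pending; pending now {c=18, e=8})
Op 8: ROLLBACK: discarded pending ['c', 'e']; in_txn=False
Op 9: BEGIN: in_txn=True, pending={}
ROLLBACK at op 8 discards: ['c', 'e']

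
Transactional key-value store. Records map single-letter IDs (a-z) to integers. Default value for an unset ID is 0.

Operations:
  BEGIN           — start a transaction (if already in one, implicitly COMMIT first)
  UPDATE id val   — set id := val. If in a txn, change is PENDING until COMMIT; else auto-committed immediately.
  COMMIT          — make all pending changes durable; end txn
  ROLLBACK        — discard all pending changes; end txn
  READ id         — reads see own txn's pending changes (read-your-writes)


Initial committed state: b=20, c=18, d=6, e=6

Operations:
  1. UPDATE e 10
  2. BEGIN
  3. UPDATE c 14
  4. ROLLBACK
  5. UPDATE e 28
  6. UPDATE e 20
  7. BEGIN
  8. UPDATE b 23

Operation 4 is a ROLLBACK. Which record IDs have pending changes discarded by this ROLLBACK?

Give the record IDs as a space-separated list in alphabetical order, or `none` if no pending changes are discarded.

Answer: c

Derivation:
Initial committed: {b=20, c=18, d=6, e=6}
Op 1: UPDATE e=10 (auto-commit; committed e=10)
Op 2: BEGIN: in_txn=True, pending={}
Op 3: UPDATE c=14 (pending; pending now {c=14})
Op 4: ROLLBACK: discarded pending ['c']; in_txn=False
Op 5: UPDATE e=28 (auto-commit; committed e=28)
Op 6: UPDATE e=20 (auto-commit; committed e=20)
Op 7: BEGIN: in_txn=True, pending={}
Op 8: UPDATE b=23 (pending; pending now {b=23})
ROLLBACK at op 4 discards: ['c']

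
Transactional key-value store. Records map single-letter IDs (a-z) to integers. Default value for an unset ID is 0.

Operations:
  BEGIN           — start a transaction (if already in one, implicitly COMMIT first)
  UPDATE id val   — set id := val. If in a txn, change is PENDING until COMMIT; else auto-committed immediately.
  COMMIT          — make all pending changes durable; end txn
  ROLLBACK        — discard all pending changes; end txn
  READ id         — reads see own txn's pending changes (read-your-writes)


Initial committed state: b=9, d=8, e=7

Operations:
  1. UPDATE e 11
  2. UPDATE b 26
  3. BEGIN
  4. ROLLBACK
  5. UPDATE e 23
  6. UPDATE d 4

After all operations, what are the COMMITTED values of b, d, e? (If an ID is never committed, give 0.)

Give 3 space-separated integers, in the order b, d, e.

Initial committed: {b=9, d=8, e=7}
Op 1: UPDATE e=11 (auto-commit; committed e=11)
Op 2: UPDATE b=26 (auto-commit; committed b=26)
Op 3: BEGIN: in_txn=True, pending={}
Op 4: ROLLBACK: discarded pending []; in_txn=False
Op 5: UPDATE e=23 (auto-commit; committed e=23)
Op 6: UPDATE d=4 (auto-commit; committed d=4)
Final committed: {b=26, d=4, e=23}

Answer: 26 4 23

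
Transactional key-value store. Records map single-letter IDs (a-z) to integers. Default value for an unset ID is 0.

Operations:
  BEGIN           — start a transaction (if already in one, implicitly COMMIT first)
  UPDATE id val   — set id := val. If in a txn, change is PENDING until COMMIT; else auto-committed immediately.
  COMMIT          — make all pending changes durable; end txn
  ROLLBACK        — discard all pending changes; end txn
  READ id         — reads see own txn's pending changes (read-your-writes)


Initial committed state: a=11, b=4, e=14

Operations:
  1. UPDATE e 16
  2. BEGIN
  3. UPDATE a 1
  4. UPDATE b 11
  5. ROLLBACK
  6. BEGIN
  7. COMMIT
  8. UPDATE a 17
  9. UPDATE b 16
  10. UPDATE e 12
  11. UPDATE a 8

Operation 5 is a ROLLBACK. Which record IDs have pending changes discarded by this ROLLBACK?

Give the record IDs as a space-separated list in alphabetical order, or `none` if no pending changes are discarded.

Answer: a b

Derivation:
Initial committed: {a=11, b=4, e=14}
Op 1: UPDATE e=16 (auto-commit; committed e=16)
Op 2: BEGIN: in_txn=True, pending={}
Op 3: UPDATE a=1 (pending; pending now {a=1})
Op 4: UPDATE b=11 (pending; pending now {a=1, b=11})
Op 5: ROLLBACK: discarded pending ['a', 'b']; in_txn=False
Op 6: BEGIN: in_txn=True, pending={}
Op 7: COMMIT: merged [] into committed; committed now {a=11, b=4, e=16}
Op 8: UPDATE a=17 (auto-commit; committed a=17)
Op 9: UPDATE b=16 (auto-commit; committed b=16)
Op 10: UPDATE e=12 (auto-commit; committed e=12)
Op 11: UPDATE a=8 (auto-commit; committed a=8)
ROLLBACK at op 5 discards: ['a', 'b']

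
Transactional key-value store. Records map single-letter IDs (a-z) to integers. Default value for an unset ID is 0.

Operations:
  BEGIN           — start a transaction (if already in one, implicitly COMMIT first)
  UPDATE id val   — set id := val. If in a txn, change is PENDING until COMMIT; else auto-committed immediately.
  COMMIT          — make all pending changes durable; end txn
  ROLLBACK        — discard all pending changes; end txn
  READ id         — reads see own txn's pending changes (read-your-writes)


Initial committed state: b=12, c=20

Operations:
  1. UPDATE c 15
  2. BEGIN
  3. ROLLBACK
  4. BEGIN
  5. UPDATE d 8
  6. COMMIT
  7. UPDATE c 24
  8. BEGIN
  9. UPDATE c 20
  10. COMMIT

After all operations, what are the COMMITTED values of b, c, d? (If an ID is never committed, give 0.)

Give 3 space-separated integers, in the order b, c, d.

Answer: 12 20 8

Derivation:
Initial committed: {b=12, c=20}
Op 1: UPDATE c=15 (auto-commit; committed c=15)
Op 2: BEGIN: in_txn=True, pending={}
Op 3: ROLLBACK: discarded pending []; in_txn=False
Op 4: BEGIN: in_txn=True, pending={}
Op 5: UPDATE d=8 (pending; pending now {d=8})
Op 6: COMMIT: merged ['d'] into committed; committed now {b=12, c=15, d=8}
Op 7: UPDATE c=24 (auto-commit; committed c=24)
Op 8: BEGIN: in_txn=True, pending={}
Op 9: UPDATE c=20 (pending; pending now {c=20})
Op 10: COMMIT: merged ['c'] into committed; committed now {b=12, c=20, d=8}
Final committed: {b=12, c=20, d=8}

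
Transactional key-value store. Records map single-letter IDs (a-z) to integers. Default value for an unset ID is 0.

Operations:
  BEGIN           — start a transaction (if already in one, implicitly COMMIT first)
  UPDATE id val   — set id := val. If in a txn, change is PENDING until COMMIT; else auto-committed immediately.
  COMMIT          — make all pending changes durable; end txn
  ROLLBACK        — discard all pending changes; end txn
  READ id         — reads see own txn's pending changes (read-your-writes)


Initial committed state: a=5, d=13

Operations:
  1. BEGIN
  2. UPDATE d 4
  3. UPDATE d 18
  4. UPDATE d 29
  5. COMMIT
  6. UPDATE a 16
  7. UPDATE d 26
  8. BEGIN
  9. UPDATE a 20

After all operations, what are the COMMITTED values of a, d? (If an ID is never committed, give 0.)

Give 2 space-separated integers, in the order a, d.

Initial committed: {a=5, d=13}
Op 1: BEGIN: in_txn=True, pending={}
Op 2: UPDATE d=4 (pending; pending now {d=4})
Op 3: UPDATE d=18 (pending; pending now {d=18})
Op 4: UPDATE d=29 (pending; pending now {d=29})
Op 5: COMMIT: merged ['d'] into committed; committed now {a=5, d=29}
Op 6: UPDATE a=16 (auto-commit; committed a=16)
Op 7: UPDATE d=26 (auto-commit; committed d=26)
Op 8: BEGIN: in_txn=True, pending={}
Op 9: UPDATE a=20 (pending; pending now {a=20})
Final committed: {a=16, d=26}

Answer: 16 26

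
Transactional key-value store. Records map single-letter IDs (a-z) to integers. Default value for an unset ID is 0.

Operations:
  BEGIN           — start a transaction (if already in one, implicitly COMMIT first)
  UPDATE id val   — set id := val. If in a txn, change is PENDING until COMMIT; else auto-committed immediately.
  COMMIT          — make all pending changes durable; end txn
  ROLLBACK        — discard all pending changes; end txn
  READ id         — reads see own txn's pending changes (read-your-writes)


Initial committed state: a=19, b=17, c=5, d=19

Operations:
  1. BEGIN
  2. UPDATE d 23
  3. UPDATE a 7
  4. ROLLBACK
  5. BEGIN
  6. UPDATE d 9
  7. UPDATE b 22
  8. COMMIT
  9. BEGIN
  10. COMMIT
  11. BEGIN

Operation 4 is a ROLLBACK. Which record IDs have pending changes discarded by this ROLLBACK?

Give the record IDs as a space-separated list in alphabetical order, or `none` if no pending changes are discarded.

Answer: a d

Derivation:
Initial committed: {a=19, b=17, c=5, d=19}
Op 1: BEGIN: in_txn=True, pending={}
Op 2: UPDATE d=23 (pending; pending now {d=23})
Op 3: UPDATE a=7 (pending; pending now {a=7, d=23})
Op 4: ROLLBACK: discarded pending ['a', 'd']; in_txn=False
Op 5: BEGIN: in_txn=True, pending={}
Op 6: UPDATE d=9 (pending; pending now {d=9})
Op 7: UPDATE b=22 (pending; pending now {b=22, d=9})
Op 8: COMMIT: merged ['b', 'd'] into committed; committed now {a=19, b=22, c=5, d=9}
Op 9: BEGIN: in_txn=True, pending={}
Op 10: COMMIT: merged [] into committed; committed now {a=19, b=22, c=5, d=9}
Op 11: BEGIN: in_txn=True, pending={}
ROLLBACK at op 4 discards: ['a', 'd']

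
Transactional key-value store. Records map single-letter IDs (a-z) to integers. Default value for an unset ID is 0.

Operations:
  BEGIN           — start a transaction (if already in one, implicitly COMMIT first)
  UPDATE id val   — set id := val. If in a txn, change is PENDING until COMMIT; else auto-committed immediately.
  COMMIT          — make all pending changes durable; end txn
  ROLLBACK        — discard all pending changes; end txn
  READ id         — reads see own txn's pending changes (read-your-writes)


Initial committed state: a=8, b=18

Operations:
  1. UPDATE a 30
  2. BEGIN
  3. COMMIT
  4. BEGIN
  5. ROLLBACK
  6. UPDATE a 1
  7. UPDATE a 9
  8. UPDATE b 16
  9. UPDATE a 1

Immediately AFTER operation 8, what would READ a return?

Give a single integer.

Initial committed: {a=8, b=18}
Op 1: UPDATE a=30 (auto-commit; committed a=30)
Op 2: BEGIN: in_txn=True, pending={}
Op 3: COMMIT: merged [] into committed; committed now {a=30, b=18}
Op 4: BEGIN: in_txn=True, pending={}
Op 5: ROLLBACK: discarded pending []; in_txn=False
Op 6: UPDATE a=1 (auto-commit; committed a=1)
Op 7: UPDATE a=9 (auto-commit; committed a=9)
Op 8: UPDATE b=16 (auto-commit; committed b=16)
After op 8: visible(a) = 9 (pending={}, committed={a=9, b=16})

Answer: 9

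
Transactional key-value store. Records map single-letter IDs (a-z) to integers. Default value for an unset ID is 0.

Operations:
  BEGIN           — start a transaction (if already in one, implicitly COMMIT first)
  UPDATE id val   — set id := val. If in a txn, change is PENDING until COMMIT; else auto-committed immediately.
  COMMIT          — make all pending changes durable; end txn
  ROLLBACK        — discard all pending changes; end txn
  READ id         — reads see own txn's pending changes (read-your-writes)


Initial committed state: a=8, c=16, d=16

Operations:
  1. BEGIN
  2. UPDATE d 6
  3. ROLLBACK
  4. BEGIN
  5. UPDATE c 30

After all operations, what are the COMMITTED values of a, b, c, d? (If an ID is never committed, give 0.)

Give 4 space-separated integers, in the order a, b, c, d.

Initial committed: {a=8, c=16, d=16}
Op 1: BEGIN: in_txn=True, pending={}
Op 2: UPDATE d=6 (pending; pending now {d=6})
Op 3: ROLLBACK: discarded pending ['d']; in_txn=False
Op 4: BEGIN: in_txn=True, pending={}
Op 5: UPDATE c=30 (pending; pending now {c=30})
Final committed: {a=8, c=16, d=16}

Answer: 8 0 16 16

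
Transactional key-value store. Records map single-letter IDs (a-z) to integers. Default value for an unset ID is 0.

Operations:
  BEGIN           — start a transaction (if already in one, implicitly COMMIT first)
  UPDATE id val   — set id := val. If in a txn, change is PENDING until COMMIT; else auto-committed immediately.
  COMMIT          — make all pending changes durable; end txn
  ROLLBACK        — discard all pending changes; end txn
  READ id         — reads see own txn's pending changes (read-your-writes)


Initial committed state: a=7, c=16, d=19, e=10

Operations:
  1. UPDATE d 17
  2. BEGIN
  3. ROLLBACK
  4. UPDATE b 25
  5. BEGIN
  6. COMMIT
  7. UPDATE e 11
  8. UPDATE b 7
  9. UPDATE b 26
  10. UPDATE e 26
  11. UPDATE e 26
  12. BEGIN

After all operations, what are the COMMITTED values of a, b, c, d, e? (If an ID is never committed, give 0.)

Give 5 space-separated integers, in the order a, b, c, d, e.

Initial committed: {a=7, c=16, d=19, e=10}
Op 1: UPDATE d=17 (auto-commit; committed d=17)
Op 2: BEGIN: in_txn=True, pending={}
Op 3: ROLLBACK: discarded pending []; in_txn=False
Op 4: UPDATE b=25 (auto-commit; committed b=25)
Op 5: BEGIN: in_txn=True, pending={}
Op 6: COMMIT: merged [] into committed; committed now {a=7, b=25, c=16, d=17, e=10}
Op 7: UPDATE e=11 (auto-commit; committed e=11)
Op 8: UPDATE b=7 (auto-commit; committed b=7)
Op 9: UPDATE b=26 (auto-commit; committed b=26)
Op 10: UPDATE e=26 (auto-commit; committed e=26)
Op 11: UPDATE e=26 (auto-commit; committed e=26)
Op 12: BEGIN: in_txn=True, pending={}
Final committed: {a=7, b=26, c=16, d=17, e=26}

Answer: 7 26 16 17 26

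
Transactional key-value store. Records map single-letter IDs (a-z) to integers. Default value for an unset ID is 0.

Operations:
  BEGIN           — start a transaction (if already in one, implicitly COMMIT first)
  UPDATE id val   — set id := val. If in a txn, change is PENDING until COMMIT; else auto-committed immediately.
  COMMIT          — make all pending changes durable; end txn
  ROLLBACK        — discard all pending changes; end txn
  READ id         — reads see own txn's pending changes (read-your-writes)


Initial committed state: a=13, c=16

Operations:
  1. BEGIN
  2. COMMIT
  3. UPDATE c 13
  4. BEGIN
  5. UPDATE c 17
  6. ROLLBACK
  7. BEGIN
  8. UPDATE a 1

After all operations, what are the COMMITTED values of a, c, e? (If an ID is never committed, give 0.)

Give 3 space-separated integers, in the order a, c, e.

Initial committed: {a=13, c=16}
Op 1: BEGIN: in_txn=True, pending={}
Op 2: COMMIT: merged [] into committed; committed now {a=13, c=16}
Op 3: UPDATE c=13 (auto-commit; committed c=13)
Op 4: BEGIN: in_txn=True, pending={}
Op 5: UPDATE c=17 (pending; pending now {c=17})
Op 6: ROLLBACK: discarded pending ['c']; in_txn=False
Op 7: BEGIN: in_txn=True, pending={}
Op 8: UPDATE a=1 (pending; pending now {a=1})
Final committed: {a=13, c=13}

Answer: 13 13 0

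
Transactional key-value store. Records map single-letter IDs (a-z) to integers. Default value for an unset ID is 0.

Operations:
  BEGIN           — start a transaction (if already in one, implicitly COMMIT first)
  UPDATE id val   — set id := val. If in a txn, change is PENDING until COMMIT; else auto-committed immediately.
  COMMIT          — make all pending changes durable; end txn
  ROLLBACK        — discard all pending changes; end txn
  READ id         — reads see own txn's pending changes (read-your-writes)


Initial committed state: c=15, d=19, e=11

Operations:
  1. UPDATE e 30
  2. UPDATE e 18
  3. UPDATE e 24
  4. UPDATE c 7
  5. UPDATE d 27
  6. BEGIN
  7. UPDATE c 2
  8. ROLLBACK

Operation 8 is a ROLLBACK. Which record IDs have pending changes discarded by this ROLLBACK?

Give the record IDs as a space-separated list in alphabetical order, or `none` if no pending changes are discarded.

Answer: c

Derivation:
Initial committed: {c=15, d=19, e=11}
Op 1: UPDATE e=30 (auto-commit; committed e=30)
Op 2: UPDATE e=18 (auto-commit; committed e=18)
Op 3: UPDATE e=24 (auto-commit; committed e=24)
Op 4: UPDATE c=7 (auto-commit; committed c=7)
Op 5: UPDATE d=27 (auto-commit; committed d=27)
Op 6: BEGIN: in_txn=True, pending={}
Op 7: UPDATE c=2 (pending; pending now {c=2})
Op 8: ROLLBACK: discarded pending ['c']; in_txn=False
ROLLBACK at op 8 discards: ['c']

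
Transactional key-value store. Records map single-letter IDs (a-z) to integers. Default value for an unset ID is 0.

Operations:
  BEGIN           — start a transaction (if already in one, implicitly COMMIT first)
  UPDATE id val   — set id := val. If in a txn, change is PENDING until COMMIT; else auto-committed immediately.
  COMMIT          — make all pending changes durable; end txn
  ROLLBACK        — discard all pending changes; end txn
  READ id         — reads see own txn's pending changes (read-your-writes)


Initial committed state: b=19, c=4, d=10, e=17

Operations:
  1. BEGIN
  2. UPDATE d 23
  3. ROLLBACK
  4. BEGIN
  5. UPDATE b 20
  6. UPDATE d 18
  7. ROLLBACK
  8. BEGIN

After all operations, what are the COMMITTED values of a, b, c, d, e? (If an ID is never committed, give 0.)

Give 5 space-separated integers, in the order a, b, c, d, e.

Answer: 0 19 4 10 17

Derivation:
Initial committed: {b=19, c=4, d=10, e=17}
Op 1: BEGIN: in_txn=True, pending={}
Op 2: UPDATE d=23 (pending; pending now {d=23})
Op 3: ROLLBACK: discarded pending ['d']; in_txn=False
Op 4: BEGIN: in_txn=True, pending={}
Op 5: UPDATE b=20 (pending; pending now {b=20})
Op 6: UPDATE d=18 (pending; pending now {b=20, d=18})
Op 7: ROLLBACK: discarded pending ['b', 'd']; in_txn=False
Op 8: BEGIN: in_txn=True, pending={}
Final committed: {b=19, c=4, d=10, e=17}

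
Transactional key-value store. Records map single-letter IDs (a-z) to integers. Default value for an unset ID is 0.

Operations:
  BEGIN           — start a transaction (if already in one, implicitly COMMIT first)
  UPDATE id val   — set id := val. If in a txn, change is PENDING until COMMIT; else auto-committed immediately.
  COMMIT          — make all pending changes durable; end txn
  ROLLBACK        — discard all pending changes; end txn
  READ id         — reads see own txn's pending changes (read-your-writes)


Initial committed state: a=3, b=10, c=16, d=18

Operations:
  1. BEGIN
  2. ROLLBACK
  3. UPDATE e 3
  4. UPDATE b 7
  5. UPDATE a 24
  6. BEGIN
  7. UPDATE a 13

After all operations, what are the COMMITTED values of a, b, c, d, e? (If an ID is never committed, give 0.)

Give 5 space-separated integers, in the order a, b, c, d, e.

Initial committed: {a=3, b=10, c=16, d=18}
Op 1: BEGIN: in_txn=True, pending={}
Op 2: ROLLBACK: discarded pending []; in_txn=False
Op 3: UPDATE e=3 (auto-commit; committed e=3)
Op 4: UPDATE b=7 (auto-commit; committed b=7)
Op 5: UPDATE a=24 (auto-commit; committed a=24)
Op 6: BEGIN: in_txn=True, pending={}
Op 7: UPDATE a=13 (pending; pending now {a=13})
Final committed: {a=24, b=7, c=16, d=18, e=3}

Answer: 24 7 16 18 3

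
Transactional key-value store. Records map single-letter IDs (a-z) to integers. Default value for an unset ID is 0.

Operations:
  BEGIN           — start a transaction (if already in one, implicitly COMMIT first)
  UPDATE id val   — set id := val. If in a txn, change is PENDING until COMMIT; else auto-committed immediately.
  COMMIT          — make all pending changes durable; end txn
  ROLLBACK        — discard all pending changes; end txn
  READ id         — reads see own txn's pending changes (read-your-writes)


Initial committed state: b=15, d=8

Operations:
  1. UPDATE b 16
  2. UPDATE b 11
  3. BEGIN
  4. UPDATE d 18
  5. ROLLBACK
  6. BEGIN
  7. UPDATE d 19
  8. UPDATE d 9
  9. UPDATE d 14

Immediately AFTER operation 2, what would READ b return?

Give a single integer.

Answer: 11

Derivation:
Initial committed: {b=15, d=8}
Op 1: UPDATE b=16 (auto-commit; committed b=16)
Op 2: UPDATE b=11 (auto-commit; committed b=11)
After op 2: visible(b) = 11 (pending={}, committed={b=11, d=8})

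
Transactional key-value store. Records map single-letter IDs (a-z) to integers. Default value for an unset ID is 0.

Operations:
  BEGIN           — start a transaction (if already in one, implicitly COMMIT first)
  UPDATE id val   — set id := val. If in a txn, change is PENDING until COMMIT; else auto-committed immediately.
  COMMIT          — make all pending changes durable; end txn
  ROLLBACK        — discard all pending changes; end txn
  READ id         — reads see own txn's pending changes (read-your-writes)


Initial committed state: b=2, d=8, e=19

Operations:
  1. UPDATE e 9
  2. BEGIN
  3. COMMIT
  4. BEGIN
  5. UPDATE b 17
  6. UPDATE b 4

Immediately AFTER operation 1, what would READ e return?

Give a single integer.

Initial committed: {b=2, d=8, e=19}
Op 1: UPDATE e=9 (auto-commit; committed e=9)
After op 1: visible(e) = 9 (pending={}, committed={b=2, d=8, e=9})

Answer: 9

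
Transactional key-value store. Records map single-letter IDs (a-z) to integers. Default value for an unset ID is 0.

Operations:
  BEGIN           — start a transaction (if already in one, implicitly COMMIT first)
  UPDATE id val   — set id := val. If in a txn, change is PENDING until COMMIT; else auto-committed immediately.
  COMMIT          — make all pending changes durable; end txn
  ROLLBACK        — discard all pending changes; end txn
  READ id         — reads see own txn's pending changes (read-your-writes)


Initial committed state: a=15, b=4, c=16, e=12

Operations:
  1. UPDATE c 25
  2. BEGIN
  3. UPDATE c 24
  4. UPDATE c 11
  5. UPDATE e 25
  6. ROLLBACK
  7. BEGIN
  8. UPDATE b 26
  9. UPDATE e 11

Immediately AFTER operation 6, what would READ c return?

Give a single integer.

Answer: 25

Derivation:
Initial committed: {a=15, b=4, c=16, e=12}
Op 1: UPDATE c=25 (auto-commit; committed c=25)
Op 2: BEGIN: in_txn=True, pending={}
Op 3: UPDATE c=24 (pending; pending now {c=24})
Op 4: UPDATE c=11 (pending; pending now {c=11})
Op 5: UPDATE e=25 (pending; pending now {c=11, e=25})
Op 6: ROLLBACK: discarded pending ['c', 'e']; in_txn=False
After op 6: visible(c) = 25 (pending={}, committed={a=15, b=4, c=25, e=12})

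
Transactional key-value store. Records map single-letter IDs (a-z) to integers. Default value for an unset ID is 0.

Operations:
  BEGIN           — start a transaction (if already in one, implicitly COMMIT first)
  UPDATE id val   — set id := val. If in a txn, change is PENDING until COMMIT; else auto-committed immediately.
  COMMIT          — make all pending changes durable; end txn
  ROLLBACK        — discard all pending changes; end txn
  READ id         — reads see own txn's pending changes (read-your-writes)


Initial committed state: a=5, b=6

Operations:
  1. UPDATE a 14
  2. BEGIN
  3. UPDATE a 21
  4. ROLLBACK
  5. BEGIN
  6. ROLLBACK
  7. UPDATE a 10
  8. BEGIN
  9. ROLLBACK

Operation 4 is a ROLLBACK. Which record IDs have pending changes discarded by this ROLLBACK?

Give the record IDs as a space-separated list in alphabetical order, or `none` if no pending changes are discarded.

Answer: a

Derivation:
Initial committed: {a=5, b=6}
Op 1: UPDATE a=14 (auto-commit; committed a=14)
Op 2: BEGIN: in_txn=True, pending={}
Op 3: UPDATE a=21 (pending; pending now {a=21})
Op 4: ROLLBACK: discarded pending ['a']; in_txn=False
Op 5: BEGIN: in_txn=True, pending={}
Op 6: ROLLBACK: discarded pending []; in_txn=False
Op 7: UPDATE a=10 (auto-commit; committed a=10)
Op 8: BEGIN: in_txn=True, pending={}
Op 9: ROLLBACK: discarded pending []; in_txn=False
ROLLBACK at op 4 discards: ['a']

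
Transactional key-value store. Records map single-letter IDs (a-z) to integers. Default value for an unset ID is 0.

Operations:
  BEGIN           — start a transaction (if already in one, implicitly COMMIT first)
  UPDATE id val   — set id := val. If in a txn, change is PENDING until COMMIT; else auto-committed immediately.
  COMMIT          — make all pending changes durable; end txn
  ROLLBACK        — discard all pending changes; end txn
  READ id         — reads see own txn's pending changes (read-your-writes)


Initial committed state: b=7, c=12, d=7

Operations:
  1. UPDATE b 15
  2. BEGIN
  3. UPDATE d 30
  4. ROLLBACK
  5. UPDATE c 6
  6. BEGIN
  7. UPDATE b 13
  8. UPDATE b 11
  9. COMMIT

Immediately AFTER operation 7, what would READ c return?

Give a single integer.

Answer: 6

Derivation:
Initial committed: {b=7, c=12, d=7}
Op 1: UPDATE b=15 (auto-commit; committed b=15)
Op 2: BEGIN: in_txn=True, pending={}
Op 3: UPDATE d=30 (pending; pending now {d=30})
Op 4: ROLLBACK: discarded pending ['d']; in_txn=False
Op 5: UPDATE c=6 (auto-commit; committed c=6)
Op 6: BEGIN: in_txn=True, pending={}
Op 7: UPDATE b=13 (pending; pending now {b=13})
After op 7: visible(c) = 6 (pending={b=13}, committed={b=15, c=6, d=7})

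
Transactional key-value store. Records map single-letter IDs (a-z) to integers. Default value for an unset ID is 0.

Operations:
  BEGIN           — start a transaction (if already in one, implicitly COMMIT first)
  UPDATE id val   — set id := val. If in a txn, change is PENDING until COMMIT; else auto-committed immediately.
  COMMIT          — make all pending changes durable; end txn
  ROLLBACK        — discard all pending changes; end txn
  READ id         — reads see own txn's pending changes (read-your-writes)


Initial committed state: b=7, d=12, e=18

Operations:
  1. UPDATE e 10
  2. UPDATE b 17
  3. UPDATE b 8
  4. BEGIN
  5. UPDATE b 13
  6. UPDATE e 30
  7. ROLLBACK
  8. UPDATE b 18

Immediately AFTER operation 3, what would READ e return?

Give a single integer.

Answer: 10

Derivation:
Initial committed: {b=7, d=12, e=18}
Op 1: UPDATE e=10 (auto-commit; committed e=10)
Op 2: UPDATE b=17 (auto-commit; committed b=17)
Op 3: UPDATE b=8 (auto-commit; committed b=8)
After op 3: visible(e) = 10 (pending={}, committed={b=8, d=12, e=10})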